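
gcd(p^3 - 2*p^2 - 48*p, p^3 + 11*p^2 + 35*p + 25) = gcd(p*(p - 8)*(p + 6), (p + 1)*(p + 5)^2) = 1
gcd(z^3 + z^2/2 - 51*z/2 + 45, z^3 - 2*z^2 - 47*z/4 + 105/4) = z^2 - 11*z/2 + 15/2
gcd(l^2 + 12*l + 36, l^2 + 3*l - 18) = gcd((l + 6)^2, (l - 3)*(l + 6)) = l + 6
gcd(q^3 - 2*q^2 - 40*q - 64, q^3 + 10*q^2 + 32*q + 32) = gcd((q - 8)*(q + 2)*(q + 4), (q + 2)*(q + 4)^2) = q^2 + 6*q + 8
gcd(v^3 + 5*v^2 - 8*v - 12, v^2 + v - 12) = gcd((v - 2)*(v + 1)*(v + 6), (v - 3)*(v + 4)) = 1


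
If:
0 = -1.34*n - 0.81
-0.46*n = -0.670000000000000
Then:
No Solution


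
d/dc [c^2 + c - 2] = 2*c + 1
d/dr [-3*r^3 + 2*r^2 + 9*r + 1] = -9*r^2 + 4*r + 9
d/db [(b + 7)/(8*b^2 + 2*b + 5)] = (8*b^2 + 2*b - 2*(b + 7)*(8*b + 1) + 5)/(8*b^2 + 2*b + 5)^2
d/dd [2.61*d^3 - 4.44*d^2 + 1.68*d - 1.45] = 7.83*d^2 - 8.88*d + 1.68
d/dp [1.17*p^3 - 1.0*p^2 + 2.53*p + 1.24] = 3.51*p^2 - 2.0*p + 2.53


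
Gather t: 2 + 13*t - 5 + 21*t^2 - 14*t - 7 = 21*t^2 - t - 10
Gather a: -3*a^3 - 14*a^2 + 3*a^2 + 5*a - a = -3*a^3 - 11*a^2 + 4*a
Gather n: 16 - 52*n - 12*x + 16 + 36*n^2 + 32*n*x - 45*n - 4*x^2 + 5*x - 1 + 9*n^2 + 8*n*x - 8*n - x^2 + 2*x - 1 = 45*n^2 + n*(40*x - 105) - 5*x^2 - 5*x + 30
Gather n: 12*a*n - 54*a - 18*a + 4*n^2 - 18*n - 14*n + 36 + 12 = -72*a + 4*n^2 + n*(12*a - 32) + 48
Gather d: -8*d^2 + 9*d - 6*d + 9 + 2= -8*d^2 + 3*d + 11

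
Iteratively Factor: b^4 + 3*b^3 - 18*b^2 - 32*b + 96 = (b + 4)*(b^3 - b^2 - 14*b + 24) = (b + 4)^2*(b^2 - 5*b + 6) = (b - 2)*(b + 4)^2*(b - 3)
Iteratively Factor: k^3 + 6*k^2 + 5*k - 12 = (k - 1)*(k^2 + 7*k + 12) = (k - 1)*(k + 4)*(k + 3)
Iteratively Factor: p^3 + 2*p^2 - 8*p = (p + 4)*(p^2 - 2*p) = p*(p + 4)*(p - 2)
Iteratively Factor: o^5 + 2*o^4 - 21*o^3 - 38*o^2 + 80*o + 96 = (o + 4)*(o^4 - 2*o^3 - 13*o^2 + 14*o + 24) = (o + 3)*(o + 4)*(o^3 - 5*o^2 + 2*o + 8) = (o - 2)*(o + 3)*(o + 4)*(o^2 - 3*o - 4) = (o - 2)*(o + 1)*(o + 3)*(o + 4)*(o - 4)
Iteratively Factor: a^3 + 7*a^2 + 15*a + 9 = (a + 1)*(a^2 + 6*a + 9) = (a + 1)*(a + 3)*(a + 3)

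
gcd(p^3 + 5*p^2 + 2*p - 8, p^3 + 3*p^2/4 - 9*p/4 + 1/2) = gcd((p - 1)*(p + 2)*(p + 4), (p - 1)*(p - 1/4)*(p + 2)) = p^2 + p - 2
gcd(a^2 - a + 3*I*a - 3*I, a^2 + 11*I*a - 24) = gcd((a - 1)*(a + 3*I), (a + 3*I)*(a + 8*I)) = a + 3*I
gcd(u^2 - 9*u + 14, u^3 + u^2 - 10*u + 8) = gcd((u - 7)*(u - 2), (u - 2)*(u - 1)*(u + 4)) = u - 2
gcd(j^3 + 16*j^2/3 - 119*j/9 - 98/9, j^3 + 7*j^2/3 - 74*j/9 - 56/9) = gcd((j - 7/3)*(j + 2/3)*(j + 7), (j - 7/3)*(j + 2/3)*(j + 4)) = j^2 - 5*j/3 - 14/9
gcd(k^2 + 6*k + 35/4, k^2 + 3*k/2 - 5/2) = k + 5/2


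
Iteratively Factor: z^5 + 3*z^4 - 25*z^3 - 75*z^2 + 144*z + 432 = (z - 4)*(z^4 + 7*z^3 + 3*z^2 - 63*z - 108) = (z - 4)*(z + 3)*(z^3 + 4*z^2 - 9*z - 36) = (z - 4)*(z - 3)*(z + 3)*(z^2 + 7*z + 12) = (z - 4)*(z - 3)*(z + 3)*(z + 4)*(z + 3)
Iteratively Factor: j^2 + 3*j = (j)*(j + 3)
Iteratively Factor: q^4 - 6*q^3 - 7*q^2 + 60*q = (q - 4)*(q^3 - 2*q^2 - 15*q) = (q - 4)*(q + 3)*(q^2 - 5*q) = (q - 5)*(q - 4)*(q + 3)*(q)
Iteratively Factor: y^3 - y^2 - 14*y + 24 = (y + 4)*(y^2 - 5*y + 6) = (y - 2)*(y + 4)*(y - 3)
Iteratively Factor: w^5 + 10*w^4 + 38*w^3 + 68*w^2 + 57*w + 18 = (w + 3)*(w^4 + 7*w^3 + 17*w^2 + 17*w + 6) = (w + 2)*(w + 3)*(w^3 + 5*w^2 + 7*w + 3) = (w + 2)*(w + 3)^2*(w^2 + 2*w + 1) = (w + 1)*(w + 2)*(w + 3)^2*(w + 1)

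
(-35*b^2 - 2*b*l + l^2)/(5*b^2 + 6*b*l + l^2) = (-7*b + l)/(b + l)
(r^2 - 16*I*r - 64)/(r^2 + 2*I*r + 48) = (r^2 - 16*I*r - 64)/(r^2 + 2*I*r + 48)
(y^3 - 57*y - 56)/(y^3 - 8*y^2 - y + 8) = (y + 7)/(y - 1)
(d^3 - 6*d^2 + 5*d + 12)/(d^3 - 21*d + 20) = (d^2 - 2*d - 3)/(d^2 + 4*d - 5)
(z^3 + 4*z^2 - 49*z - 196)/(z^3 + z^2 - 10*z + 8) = (z^2 - 49)/(z^2 - 3*z + 2)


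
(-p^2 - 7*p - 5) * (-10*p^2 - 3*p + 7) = 10*p^4 + 73*p^3 + 64*p^2 - 34*p - 35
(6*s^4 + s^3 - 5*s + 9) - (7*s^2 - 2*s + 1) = 6*s^4 + s^3 - 7*s^2 - 3*s + 8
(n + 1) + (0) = n + 1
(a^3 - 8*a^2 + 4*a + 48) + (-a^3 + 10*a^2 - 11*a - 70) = 2*a^2 - 7*a - 22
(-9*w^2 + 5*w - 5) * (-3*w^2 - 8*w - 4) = 27*w^4 + 57*w^3 + 11*w^2 + 20*w + 20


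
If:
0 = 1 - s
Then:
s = 1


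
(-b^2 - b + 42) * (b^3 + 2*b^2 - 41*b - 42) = -b^5 - 3*b^4 + 81*b^3 + 167*b^2 - 1680*b - 1764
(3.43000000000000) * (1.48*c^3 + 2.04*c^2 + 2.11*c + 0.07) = 5.0764*c^3 + 6.9972*c^2 + 7.2373*c + 0.2401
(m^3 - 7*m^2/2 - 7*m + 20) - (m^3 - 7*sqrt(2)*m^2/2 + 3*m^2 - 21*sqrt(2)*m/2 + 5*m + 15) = -13*m^2/2 + 7*sqrt(2)*m^2/2 - 12*m + 21*sqrt(2)*m/2 + 5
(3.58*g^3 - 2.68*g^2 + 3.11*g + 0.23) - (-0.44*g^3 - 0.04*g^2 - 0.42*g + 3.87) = 4.02*g^3 - 2.64*g^2 + 3.53*g - 3.64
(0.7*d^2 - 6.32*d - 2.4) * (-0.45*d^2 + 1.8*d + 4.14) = -0.315*d^4 + 4.104*d^3 - 7.398*d^2 - 30.4848*d - 9.936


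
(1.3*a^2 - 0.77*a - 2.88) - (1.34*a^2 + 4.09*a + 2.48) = -0.04*a^2 - 4.86*a - 5.36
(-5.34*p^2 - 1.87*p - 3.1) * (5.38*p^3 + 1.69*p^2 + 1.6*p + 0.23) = -28.7292*p^5 - 19.0852*p^4 - 28.3823*p^3 - 9.4592*p^2 - 5.3901*p - 0.713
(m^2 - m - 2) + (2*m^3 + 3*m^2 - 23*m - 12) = 2*m^3 + 4*m^2 - 24*m - 14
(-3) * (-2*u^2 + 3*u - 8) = 6*u^2 - 9*u + 24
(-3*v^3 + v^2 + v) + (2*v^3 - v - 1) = -v^3 + v^2 - 1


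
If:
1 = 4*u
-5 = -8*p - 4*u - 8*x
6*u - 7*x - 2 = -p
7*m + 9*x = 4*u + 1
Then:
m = 2/7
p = 1/2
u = 1/4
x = 0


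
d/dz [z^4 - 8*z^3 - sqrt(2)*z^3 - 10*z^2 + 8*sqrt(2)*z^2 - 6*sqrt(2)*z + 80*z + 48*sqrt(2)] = 4*z^3 - 24*z^2 - 3*sqrt(2)*z^2 - 20*z + 16*sqrt(2)*z - 6*sqrt(2) + 80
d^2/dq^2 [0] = 0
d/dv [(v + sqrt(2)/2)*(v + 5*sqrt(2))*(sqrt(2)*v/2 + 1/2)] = 3*sqrt(2)*v^2/2 + 12*v + 21*sqrt(2)/4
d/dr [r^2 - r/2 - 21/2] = 2*r - 1/2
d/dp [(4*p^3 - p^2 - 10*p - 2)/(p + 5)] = (8*p^3 + 59*p^2 - 10*p - 48)/(p^2 + 10*p + 25)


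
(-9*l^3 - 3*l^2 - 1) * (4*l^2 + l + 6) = -36*l^5 - 21*l^4 - 57*l^3 - 22*l^2 - l - 6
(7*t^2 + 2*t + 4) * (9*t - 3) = 63*t^3 - 3*t^2 + 30*t - 12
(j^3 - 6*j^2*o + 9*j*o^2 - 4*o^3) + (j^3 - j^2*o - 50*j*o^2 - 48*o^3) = 2*j^3 - 7*j^2*o - 41*j*o^2 - 52*o^3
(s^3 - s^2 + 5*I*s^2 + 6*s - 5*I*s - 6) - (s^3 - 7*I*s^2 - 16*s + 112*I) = -s^2 + 12*I*s^2 + 22*s - 5*I*s - 6 - 112*I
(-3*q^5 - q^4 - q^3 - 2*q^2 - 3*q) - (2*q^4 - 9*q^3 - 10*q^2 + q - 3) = -3*q^5 - 3*q^4 + 8*q^3 + 8*q^2 - 4*q + 3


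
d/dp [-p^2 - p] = -2*p - 1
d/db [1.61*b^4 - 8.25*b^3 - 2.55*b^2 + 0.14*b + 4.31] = 6.44*b^3 - 24.75*b^2 - 5.1*b + 0.14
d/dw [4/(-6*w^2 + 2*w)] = 2*(6*w - 1)/(w^2*(3*w - 1)^2)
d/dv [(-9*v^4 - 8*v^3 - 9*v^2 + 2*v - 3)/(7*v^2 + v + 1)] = (-126*v^5 - 83*v^4 - 52*v^3 - 47*v^2 + 24*v + 5)/(49*v^4 + 14*v^3 + 15*v^2 + 2*v + 1)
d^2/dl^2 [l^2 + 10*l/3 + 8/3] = 2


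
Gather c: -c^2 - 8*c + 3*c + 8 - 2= -c^2 - 5*c + 6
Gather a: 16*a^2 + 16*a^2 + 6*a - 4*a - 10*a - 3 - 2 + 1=32*a^2 - 8*a - 4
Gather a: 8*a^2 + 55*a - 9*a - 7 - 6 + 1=8*a^2 + 46*a - 12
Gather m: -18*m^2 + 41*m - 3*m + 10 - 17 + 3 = -18*m^2 + 38*m - 4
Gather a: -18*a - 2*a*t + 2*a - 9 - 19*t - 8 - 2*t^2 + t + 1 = a*(-2*t - 16) - 2*t^2 - 18*t - 16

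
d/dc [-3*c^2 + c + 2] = 1 - 6*c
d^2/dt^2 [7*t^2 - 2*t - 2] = 14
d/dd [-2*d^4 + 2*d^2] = -8*d^3 + 4*d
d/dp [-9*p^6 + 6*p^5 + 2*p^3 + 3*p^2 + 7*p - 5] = -54*p^5 + 30*p^4 + 6*p^2 + 6*p + 7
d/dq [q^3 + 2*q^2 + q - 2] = 3*q^2 + 4*q + 1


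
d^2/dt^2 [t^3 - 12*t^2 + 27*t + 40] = 6*t - 24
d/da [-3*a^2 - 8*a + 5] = -6*a - 8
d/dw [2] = 0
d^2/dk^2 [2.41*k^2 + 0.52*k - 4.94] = 4.82000000000000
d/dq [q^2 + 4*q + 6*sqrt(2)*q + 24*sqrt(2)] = 2*q + 4 + 6*sqrt(2)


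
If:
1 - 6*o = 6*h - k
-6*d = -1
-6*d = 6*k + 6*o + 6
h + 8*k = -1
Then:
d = 1/6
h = 57/55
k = -14/55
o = -301/330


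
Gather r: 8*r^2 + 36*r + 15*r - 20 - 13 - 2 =8*r^2 + 51*r - 35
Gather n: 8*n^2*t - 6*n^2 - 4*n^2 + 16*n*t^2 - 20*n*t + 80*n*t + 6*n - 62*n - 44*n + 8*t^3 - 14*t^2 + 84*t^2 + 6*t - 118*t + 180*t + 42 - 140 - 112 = n^2*(8*t - 10) + n*(16*t^2 + 60*t - 100) + 8*t^3 + 70*t^2 + 68*t - 210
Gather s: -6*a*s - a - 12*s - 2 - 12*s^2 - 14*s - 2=-a - 12*s^2 + s*(-6*a - 26) - 4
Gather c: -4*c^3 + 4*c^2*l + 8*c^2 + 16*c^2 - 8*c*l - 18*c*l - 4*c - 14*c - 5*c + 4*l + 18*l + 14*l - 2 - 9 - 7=-4*c^3 + c^2*(4*l + 24) + c*(-26*l - 23) + 36*l - 18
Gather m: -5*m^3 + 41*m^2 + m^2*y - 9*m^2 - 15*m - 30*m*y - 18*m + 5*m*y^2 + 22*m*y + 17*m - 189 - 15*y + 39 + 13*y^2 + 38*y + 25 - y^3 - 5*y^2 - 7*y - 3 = -5*m^3 + m^2*(y + 32) + m*(5*y^2 - 8*y - 16) - y^3 + 8*y^2 + 16*y - 128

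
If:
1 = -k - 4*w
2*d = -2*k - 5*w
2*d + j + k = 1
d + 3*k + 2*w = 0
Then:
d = 11/17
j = -4/17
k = -1/17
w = -4/17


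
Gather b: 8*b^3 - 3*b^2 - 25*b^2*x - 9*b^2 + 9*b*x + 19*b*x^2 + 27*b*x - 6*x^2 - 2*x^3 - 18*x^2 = 8*b^3 + b^2*(-25*x - 12) + b*(19*x^2 + 36*x) - 2*x^3 - 24*x^2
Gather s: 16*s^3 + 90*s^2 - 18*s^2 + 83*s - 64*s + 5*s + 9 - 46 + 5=16*s^3 + 72*s^2 + 24*s - 32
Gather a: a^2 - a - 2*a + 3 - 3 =a^2 - 3*a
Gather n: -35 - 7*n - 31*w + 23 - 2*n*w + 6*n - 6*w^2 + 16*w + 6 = n*(-2*w - 1) - 6*w^2 - 15*w - 6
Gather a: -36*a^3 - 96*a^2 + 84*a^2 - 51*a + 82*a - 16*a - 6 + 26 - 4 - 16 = -36*a^3 - 12*a^2 + 15*a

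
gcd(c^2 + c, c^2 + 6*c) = c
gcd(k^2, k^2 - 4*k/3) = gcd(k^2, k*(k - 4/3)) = k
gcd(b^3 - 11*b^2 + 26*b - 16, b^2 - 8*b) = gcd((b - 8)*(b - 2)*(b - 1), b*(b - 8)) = b - 8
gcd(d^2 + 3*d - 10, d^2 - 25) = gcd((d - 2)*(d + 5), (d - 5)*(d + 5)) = d + 5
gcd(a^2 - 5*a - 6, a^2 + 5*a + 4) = a + 1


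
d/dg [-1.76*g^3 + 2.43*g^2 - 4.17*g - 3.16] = -5.28*g^2 + 4.86*g - 4.17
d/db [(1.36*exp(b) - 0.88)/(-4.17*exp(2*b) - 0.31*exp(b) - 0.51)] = (5.6712*exp(2*b) - 7.3392*exp(b) - 0.9664)*exp(b)/(17.3889*exp(4*b) + 2.5854*exp(3*b) + 4.3495*exp(2*b) + 0.3162*exp(b) + 0.2601)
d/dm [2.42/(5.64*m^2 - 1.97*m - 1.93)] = (4.7674 - 27.2976*m)/(-5.64*m^2 + 1.97*m + 1.93)^2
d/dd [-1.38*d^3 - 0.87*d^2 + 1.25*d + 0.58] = -4.14*d^2 - 1.74*d + 1.25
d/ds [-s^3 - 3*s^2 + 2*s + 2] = -3*s^2 - 6*s + 2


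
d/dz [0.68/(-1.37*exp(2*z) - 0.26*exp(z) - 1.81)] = (1.8632*exp(z) + 0.1768)*exp(z)/(1.37*exp(2*z) + 0.26*exp(z) + 1.81)^2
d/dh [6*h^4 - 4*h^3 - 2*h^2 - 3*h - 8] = 24*h^3 - 12*h^2 - 4*h - 3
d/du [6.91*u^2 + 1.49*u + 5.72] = 13.82*u + 1.49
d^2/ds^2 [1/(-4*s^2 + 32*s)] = (s*(s - 8) - 4*(s - 4)^2)/(2*s^3*(s - 8)^3)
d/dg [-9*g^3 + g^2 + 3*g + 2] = -27*g^2 + 2*g + 3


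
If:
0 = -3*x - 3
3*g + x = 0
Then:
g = 1/3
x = -1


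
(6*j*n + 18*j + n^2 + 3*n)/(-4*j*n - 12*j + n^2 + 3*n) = (-6*j - n)/(4*j - n)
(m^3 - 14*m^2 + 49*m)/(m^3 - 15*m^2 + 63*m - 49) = m/(m - 1)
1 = 1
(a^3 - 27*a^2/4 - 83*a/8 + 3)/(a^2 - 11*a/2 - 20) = (8*a^2 + 10*a - 3)/(4*(2*a + 5))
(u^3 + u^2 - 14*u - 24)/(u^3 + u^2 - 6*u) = (u^2 - 2*u - 8)/(u*(u - 2))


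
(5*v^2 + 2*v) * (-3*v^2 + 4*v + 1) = -15*v^4 + 14*v^3 + 13*v^2 + 2*v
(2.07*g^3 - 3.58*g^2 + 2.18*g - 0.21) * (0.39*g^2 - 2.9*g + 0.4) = 0.8073*g^5 - 7.3992*g^4 + 12.0602*g^3 - 7.8359*g^2 + 1.481*g - 0.084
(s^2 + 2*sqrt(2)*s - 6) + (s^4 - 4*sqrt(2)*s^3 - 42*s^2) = s^4 - 4*sqrt(2)*s^3 - 41*s^2 + 2*sqrt(2)*s - 6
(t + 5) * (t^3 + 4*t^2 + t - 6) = t^4 + 9*t^3 + 21*t^2 - t - 30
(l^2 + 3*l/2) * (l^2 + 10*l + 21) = l^4 + 23*l^3/2 + 36*l^2 + 63*l/2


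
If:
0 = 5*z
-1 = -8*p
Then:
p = 1/8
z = 0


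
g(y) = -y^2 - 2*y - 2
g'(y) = -2*y - 2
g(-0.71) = -1.08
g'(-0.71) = -0.58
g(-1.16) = -1.03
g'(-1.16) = 0.32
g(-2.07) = -2.14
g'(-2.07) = 2.14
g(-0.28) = -1.52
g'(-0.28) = -1.44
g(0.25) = -2.56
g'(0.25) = -2.50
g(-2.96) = -4.84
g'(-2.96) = 3.92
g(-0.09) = -1.83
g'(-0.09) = -1.82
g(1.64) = -7.97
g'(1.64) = -5.28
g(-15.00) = -197.00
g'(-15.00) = 28.00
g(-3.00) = -5.00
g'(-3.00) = 4.00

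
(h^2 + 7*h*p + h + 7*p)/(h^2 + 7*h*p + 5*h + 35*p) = (h + 1)/(h + 5)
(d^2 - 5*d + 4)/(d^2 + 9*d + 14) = (d^2 - 5*d + 4)/(d^2 + 9*d + 14)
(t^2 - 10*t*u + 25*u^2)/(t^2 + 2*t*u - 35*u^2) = (t - 5*u)/(t + 7*u)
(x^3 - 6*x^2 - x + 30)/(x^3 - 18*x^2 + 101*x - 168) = (x^2 - 3*x - 10)/(x^2 - 15*x + 56)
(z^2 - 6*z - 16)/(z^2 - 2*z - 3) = (-z^2 + 6*z + 16)/(-z^2 + 2*z + 3)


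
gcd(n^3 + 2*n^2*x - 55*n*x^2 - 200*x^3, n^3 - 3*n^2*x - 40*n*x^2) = -n^2 + 3*n*x + 40*x^2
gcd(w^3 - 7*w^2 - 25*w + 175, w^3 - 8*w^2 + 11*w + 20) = w - 5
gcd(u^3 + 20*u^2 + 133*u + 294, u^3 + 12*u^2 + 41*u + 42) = u + 7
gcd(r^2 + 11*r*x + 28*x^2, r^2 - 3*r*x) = 1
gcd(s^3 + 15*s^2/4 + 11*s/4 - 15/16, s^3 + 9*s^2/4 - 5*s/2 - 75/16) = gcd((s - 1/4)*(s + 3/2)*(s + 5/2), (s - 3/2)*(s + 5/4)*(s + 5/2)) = s + 5/2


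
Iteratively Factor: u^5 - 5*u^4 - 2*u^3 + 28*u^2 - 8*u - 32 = (u - 4)*(u^4 - u^3 - 6*u^2 + 4*u + 8) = (u - 4)*(u - 2)*(u^3 + u^2 - 4*u - 4) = (u - 4)*(u - 2)*(u + 2)*(u^2 - u - 2) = (u - 4)*(u - 2)*(u + 1)*(u + 2)*(u - 2)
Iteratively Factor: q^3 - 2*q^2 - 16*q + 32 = (q - 4)*(q^2 + 2*q - 8) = (q - 4)*(q - 2)*(q + 4)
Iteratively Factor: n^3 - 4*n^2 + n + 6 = (n - 2)*(n^2 - 2*n - 3) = (n - 3)*(n - 2)*(n + 1)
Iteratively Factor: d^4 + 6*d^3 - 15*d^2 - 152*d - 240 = (d + 4)*(d^3 + 2*d^2 - 23*d - 60) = (d - 5)*(d + 4)*(d^2 + 7*d + 12) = (d - 5)*(d + 3)*(d + 4)*(d + 4)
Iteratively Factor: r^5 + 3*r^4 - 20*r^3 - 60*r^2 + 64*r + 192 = (r + 4)*(r^4 - r^3 - 16*r^2 + 4*r + 48) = (r - 4)*(r + 4)*(r^3 + 3*r^2 - 4*r - 12) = (r - 4)*(r + 2)*(r + 4)*(r^2 + r - 6) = (r - 4)*(r + 2)*(r + 3)*(r + 4)*(r - 2)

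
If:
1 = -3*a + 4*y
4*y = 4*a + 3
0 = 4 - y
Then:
No Solution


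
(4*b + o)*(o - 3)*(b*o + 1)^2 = 4*b^3*o^3 - 12*b^3*o^2 + b^2*o^4 - 3*b^2*o^3 + 8*b^2*o^2 - 24*b^2*o + 2*b*o^3 - 6*b*o^2 + 4*b*o - 12*b + o^2 - 3*o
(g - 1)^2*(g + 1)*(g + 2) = g^4 + g^3 - 3*g^2 - g + 2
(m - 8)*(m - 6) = m^2 - 14*m + 48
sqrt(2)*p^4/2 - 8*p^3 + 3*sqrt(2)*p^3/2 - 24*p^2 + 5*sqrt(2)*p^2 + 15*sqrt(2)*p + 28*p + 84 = (p + 3)*(p - 7*sqrt(2))*(p - 2*sqrt(2))*(sqrt(2)*p/2 + 1)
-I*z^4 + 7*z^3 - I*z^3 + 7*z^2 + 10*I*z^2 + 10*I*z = z*(z + 2*I)*(z + 5*I)*(-I*z - I)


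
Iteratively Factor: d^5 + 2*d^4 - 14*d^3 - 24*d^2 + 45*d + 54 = (d + 1)*(d^4 + d^3 - 15*d^2 - 9*d + 54) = (d + 1)*(d + 3)*(d^3 - 2*d^2 - 9*d + 18) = (d - 3)*(d + 1)*(d + 3)*(d^2 + d - 6) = (d - 3)*(d - 2)*(d + 1)*(d + 3)*(d + 3)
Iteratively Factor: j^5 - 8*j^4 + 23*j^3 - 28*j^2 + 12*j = (j - 1)*(j^4 - 7*j^3 + 16*j^2 - 12*j) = (j - 2)*(j - 1)*(j^3 - 5*j^2 + 6*j) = (j - 3)*(j - 2)*(j - 1)*(j^2 - 2*j) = (j - 3)*(j - 2)^2*(j - 1)*(j)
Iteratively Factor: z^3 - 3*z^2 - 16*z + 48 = (z + 4)*(z^2 - 7*z + 12) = (z - 4)*(z + 4)*(z - 3)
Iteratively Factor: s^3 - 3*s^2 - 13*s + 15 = (s - 1)*(s^2 - 2*s - 15) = (s - 5)*(s - 1)*(s + 3)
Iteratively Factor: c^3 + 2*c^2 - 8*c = (c - 2)*(c^2 + 4*c) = (c - 2)*(c + 4)*(c)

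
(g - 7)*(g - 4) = g^2 - 11*g + 28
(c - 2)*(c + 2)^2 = c^3 + 2*c^2 - 4*c - 8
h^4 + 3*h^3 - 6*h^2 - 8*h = h*(h - 2)*(h + 1)*(h + 4)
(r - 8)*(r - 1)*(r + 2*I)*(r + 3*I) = r^4 - 9*r^3 + 5*I*r^3 + 2*r^2 - 45*I*r^2 + 54*r + 40*I*r - 48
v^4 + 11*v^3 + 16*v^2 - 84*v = v*(v - 2)*(v + 6)*(v + 7)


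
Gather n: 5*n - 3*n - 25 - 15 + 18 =2*n - 22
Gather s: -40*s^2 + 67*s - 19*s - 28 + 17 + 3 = -40*s^2 + 48*s - 8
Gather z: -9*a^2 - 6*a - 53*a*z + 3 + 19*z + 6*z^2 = -9*a^2 - 6*a + 6*z^2 + z*(19 - 53*a) + 3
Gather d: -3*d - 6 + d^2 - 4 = d^2 - 3*d - 10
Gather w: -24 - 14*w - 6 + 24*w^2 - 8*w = 24*w^2 - 22*w - 30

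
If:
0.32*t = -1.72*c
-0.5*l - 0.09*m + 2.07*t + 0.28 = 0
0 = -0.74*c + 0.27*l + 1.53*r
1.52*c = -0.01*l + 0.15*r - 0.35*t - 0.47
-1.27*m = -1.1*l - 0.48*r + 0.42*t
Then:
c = 0.42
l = -7.86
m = -5.46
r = 1.59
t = -2.27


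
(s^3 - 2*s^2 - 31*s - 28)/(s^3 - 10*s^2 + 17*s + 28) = (s + 4)/(s - 4)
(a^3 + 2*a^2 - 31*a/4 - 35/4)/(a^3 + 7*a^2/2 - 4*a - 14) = (2*a^2 - 3*a - 5)/(2*(a^2 - 4))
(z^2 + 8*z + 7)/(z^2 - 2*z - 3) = (z + 7)/(z - 3)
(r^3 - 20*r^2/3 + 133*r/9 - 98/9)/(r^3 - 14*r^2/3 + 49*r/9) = (r - 2)/r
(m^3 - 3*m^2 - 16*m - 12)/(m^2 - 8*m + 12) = (m^2 + 3*m + 2)/(m - 2)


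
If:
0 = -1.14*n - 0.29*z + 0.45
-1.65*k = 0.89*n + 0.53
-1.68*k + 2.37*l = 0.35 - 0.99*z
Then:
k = 0.137214247740564*z - 0.534130781499203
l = -0.320455723120613*z - 0.230945026547958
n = 0.394736842105263 - 0.254385964912281*z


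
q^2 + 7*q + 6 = (q + 1)*(q + 6)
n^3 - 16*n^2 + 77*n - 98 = (n - 7)^2*(n - 2)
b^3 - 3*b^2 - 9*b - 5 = (b - 5)*(b + 1)^2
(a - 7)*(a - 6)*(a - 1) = a^3 - 14*a^2 + 55*a - 42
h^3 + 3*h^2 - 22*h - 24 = (h - 4)*(h + 1)*(h + 6)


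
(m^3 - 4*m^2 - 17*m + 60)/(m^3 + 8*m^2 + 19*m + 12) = (m^2 - 8*m + 15)/(m^2 + 4*m + 3)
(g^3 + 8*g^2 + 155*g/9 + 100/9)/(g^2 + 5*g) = g + 3 + 20/(9*g)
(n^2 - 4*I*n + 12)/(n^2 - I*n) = (n^2 - 4*I*n + 12)/(n*(n - I))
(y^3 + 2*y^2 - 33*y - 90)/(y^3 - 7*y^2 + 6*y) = (y^2 + 8*y + 15)/(y*(y - 1))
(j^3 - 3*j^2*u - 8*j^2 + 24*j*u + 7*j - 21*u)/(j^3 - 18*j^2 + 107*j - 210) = (j^2 - 3*j*u - j + 3*u)/(j^2 - 11*j + 30)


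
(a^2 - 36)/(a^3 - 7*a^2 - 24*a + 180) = (a + 6)/(a^2 - a - 30)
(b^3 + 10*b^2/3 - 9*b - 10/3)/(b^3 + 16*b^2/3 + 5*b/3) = (b - 2)/b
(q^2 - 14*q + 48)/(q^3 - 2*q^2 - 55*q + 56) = (q - 6)/(q^2 + 6*q - 7)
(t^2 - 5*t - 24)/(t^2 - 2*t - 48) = (t + 3)/(t + 6)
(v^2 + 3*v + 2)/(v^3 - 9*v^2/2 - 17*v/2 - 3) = 2*(v + 2)/(2*v^2 - 11*v - 6)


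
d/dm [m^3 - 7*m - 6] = 3*m^2 - 7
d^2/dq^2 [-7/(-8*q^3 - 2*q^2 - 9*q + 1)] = 14*(-2*(12*q + 1)*(8*q^3 + 2*q^2 + 9*q - 1) + (24*q^2 + 4*q + 9)^2)/(8*q^3 + 2*q^2 + 9*q - 1)^3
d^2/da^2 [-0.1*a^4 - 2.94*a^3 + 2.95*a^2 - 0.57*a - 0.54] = -1.2*a^2 - 17.64*a + 5.9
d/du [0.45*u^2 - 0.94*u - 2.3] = 0.9*u - 0.94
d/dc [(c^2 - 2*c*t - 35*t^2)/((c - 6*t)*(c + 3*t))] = t*(-c^2 + 34*c*t - 69*t^2)/(c^4 - 6*c^3*t - 27*c^2*t^2 + 108*c*t^3 + 324*t^4)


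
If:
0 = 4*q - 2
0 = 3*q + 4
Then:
No Solution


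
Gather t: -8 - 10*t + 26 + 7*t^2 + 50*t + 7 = 7*t^2 + 40*t + 25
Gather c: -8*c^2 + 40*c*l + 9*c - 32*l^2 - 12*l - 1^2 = -8*c^2 + c*(40*l + 9) - 32*l^2 - 12*l - 1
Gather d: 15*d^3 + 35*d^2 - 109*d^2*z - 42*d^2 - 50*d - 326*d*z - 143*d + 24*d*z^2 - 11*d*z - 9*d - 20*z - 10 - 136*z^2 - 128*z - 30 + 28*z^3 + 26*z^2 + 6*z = 15*d^3 + d^2*(-109*z - 7) + d*(24*z^2 - 337*z - 202) + 28*z^3 - 110*z^2 - 142*z - 40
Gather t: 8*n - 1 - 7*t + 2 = 8*n - 7*t + 1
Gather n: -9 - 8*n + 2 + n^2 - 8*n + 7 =n^2 - 16*n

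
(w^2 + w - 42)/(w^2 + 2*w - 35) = (w - 6)/(w - 5)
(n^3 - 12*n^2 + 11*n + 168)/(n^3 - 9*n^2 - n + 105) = (n - 8)/(n - 5)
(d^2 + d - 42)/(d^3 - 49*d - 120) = (-d^2 - d + 42)/(-d^3 + 49*d + 120)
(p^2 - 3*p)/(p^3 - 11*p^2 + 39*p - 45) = p/(p^2 - 8*p + 15)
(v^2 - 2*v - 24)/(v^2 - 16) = (v - 6)/(v - 4)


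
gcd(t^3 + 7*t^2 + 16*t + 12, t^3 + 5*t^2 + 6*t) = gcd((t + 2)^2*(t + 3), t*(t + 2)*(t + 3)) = t^2 + 5*t + 6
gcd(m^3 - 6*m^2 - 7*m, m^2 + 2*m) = m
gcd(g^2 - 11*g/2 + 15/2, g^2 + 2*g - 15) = g - 3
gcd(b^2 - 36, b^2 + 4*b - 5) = 1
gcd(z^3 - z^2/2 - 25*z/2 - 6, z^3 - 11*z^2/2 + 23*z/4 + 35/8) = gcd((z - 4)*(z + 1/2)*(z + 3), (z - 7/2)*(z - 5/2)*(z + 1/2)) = z + 1/2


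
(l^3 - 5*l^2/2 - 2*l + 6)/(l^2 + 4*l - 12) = (l^2 - l/2 - 3)/(l + 6)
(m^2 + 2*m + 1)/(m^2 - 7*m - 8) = (m + 1)/(m - 8)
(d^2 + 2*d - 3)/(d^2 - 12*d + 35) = (d^2 + 2*d - 3)/(d^2 - 12*d + 35)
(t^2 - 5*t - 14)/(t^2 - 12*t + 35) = (t + 2)/(t - 5)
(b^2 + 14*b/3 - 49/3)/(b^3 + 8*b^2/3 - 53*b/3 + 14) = (b + 7)/(b^2 + 5*b - 6)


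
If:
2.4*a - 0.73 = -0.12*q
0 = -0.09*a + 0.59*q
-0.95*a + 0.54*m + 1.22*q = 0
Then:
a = 0.30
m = 0.43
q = 0.05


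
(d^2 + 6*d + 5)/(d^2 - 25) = (d + 1)/(d - 5)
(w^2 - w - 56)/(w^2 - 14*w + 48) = (w + 7)/(w - 6)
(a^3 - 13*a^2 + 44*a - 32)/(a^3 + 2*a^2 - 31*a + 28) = (a - 8)/(a + 7)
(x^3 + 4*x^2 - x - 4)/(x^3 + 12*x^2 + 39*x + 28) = (x - 1)/(x + 7)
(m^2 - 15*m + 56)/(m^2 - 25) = (m^2 - 15*m + 56)/(m^2 - 25)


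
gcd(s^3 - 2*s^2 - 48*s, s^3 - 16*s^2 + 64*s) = s^2 - 8*s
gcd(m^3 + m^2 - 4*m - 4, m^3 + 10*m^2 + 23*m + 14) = m^2 + 3*m + 2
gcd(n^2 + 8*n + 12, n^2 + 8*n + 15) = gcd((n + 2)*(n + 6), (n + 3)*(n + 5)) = 1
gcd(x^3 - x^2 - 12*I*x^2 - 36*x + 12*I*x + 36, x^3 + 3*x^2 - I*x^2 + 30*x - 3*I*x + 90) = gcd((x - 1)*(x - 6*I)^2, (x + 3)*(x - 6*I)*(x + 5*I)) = x - 6*I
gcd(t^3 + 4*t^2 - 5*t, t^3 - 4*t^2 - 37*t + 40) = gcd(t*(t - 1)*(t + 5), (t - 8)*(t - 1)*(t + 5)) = t^2 + 4*t - 5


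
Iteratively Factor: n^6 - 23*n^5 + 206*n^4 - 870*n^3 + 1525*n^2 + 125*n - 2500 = (n - 5)*(n^5 - 18*n^4 + 116*n^3 - 290*n^2 + 75*n + 500) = (n - 5)*(n + 1)*(n^4 - 19*n^3 + 135*n^2 - 425*n + 500) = (n - 5)^2*(n + 1)*(n^3 - 14*n^2 + 65*n - 100) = (n - 5)^3*(n + 1)*(n^2 - 9*n + 20) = (n - 5)^3*(n - 4)*(n + 1)*(n - 5)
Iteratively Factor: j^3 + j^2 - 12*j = (j + 4)*(j^2 - 3*j) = (j - 3)*(j + 4)*(j)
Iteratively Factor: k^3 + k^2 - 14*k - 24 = (k + 3)*(k^2 - 2*k - 8) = (k - 4)*(k + 3)*(k + 2)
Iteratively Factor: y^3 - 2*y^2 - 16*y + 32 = (y - 2)*(y^2 - 16) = (y - 4)*(y - 2)*(y + 4)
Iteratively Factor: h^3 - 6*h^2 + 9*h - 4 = (h - 1)*(h^2 - 5*h + 4) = (h - 4)*(h - 1)*(h - 1)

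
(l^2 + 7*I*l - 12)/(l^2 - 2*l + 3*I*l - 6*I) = (l + 4*I)/(l - 2)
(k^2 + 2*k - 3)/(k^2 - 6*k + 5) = (k + 3)/(k - 5)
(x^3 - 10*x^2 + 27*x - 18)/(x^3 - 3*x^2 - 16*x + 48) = (x^2 - 7*x + 6)/(x^2 - 16)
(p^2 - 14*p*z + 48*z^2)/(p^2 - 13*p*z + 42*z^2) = (-p + 8*z)/(-p + 7*z)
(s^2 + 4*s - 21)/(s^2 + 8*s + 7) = (s - 3)/(s + 1)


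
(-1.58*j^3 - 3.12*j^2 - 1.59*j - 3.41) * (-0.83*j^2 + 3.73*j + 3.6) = 1.3114*j^5 - 3.3038*j^4 - 16.0059*j^3 - 14.3324*j^2 - 18.4433*j - 12.276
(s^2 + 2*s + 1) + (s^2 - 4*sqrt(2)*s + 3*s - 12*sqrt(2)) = 2*s^2 - 4*sqrt(2)*s + 5*s - 12*sqrt(2) + 1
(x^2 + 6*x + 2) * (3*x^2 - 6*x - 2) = 3*x^4 + 12*x^3 - 32*x^2 - 24*x - 4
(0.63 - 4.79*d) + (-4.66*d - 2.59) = -9.45*d - 1.96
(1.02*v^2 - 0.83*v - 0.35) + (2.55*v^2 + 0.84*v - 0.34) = 3.57*v^2 + 0.01*v - 0.69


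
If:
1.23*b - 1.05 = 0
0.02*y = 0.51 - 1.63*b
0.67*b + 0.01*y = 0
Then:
No Solution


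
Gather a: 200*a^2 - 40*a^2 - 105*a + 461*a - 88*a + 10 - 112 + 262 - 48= 160*a^2 + 268*a + 112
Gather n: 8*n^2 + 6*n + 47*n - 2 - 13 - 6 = 8*n^2 + 53*n - 21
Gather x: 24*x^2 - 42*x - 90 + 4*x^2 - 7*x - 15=28*x^2 - 49*x - 105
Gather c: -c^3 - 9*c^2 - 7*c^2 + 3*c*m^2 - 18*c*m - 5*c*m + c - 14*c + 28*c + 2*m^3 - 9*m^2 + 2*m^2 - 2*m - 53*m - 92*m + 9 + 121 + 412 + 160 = -c^3 - 16*c^2 + c*(3*m^2 - 23*m + 15) + 2*m^3 - 7*m^2 - 147*m + 702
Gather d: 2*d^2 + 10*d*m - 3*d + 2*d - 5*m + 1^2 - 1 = 2*d^2 + d*(10*m - 1) - 5*m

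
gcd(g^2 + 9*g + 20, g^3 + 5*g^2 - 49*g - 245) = g + 5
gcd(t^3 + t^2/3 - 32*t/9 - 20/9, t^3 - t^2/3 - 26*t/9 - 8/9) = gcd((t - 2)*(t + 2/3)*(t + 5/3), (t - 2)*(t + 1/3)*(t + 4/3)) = t - 2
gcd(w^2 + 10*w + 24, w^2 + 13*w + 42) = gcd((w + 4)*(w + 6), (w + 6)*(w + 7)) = w + 6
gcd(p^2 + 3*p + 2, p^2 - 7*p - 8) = p + 1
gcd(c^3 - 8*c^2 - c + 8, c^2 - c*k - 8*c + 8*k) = c - 8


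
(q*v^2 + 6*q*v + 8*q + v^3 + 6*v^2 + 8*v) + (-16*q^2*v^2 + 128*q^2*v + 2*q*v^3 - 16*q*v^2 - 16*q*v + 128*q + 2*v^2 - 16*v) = -16*q^2*v^2 + 128*q^2*v + 2*q*v^3 - 15*q*v^2 - 10*q*v + 136*q + v^3 + 8*v^2 - 8*v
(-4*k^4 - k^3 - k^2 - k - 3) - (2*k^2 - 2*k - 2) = -4*k^4 - k^3 - 3*k^2 + k - 1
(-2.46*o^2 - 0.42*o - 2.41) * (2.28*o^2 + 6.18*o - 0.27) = -5.6088*o^4 - 16.1604*o^3 - 7.4262*o^2 - 14.7804*o + 0.6507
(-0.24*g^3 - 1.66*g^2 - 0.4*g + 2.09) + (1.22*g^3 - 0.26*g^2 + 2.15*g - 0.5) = 0.98*g^3 - 1.92*g^2 + 1.75*g + 1.59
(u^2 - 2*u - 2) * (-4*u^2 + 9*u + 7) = -4*u^4 + 17*u^3 - 3*u^2 - 32*u - 14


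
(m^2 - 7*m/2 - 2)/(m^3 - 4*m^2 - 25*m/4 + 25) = 2*(2*m + 1)/(4*m^2 - 25)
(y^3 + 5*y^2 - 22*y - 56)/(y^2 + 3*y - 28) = y + 2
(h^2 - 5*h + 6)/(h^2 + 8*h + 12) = (h^2 - 5*h + 6)/(h^2 + 8*h + 12)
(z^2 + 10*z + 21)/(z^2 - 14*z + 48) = (z^2 + 10*z + 21)/(z^2 - 14*z + 48)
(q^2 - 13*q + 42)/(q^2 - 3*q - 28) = (q - 6)/(q + 4)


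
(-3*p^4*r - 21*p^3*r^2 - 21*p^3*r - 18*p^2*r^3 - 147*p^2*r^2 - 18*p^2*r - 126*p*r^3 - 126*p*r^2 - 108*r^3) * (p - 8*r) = -3*p^5*r + 3*p^4*r^2 - 21*p^4*r + 150*p^3*r^3 + 21*p^3*r^2 - 18*p^3*r + 144*p^2*r^4 + 1050*p^2*r^3 + 18*p^2*r^2 + 1008*p*r^4 + 900*p*r^3 + 864*r^4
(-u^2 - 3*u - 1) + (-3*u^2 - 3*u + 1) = -4*u^2 - 6*u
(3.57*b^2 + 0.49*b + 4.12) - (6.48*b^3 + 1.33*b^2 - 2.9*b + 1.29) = -6.48*b^3 + 2.24*b^2 + 3.39*b + 2.83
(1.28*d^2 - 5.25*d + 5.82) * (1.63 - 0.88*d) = -1.1264*d^3 + 6.7064*d^2 - 13.6791*d + 9.4866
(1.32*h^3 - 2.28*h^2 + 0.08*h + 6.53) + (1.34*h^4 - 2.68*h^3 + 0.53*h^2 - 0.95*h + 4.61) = 1.34*h^4 - 1.36*h^3 - 1.75*h^2 - 0.87*h + 11.14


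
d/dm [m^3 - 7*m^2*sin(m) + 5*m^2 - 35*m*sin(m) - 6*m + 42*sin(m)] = -7*m^2*cos(m) + 3*m^2 - 14*m*sin(m) - 35*m*cos(m) + 10*m - 35*sin(m) + 42*cos(m) - 6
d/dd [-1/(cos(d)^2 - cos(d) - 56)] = (1 - 2*cos(d))*sin(d)/(sin(d)^2 + cos(d) + 55)^2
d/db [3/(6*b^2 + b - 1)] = 3*(-12*b - 1)/(6*b^2 + b - 1)^2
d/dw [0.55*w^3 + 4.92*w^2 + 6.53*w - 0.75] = 1.65*w^2 + 9.84*w + 6.53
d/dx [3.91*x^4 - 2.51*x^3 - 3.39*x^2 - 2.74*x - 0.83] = 15.64*x^3 - 7.53*x^2 - 6.78*x - 2.74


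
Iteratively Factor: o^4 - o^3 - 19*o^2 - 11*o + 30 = (o - 1)*(o^3 - 19*o - 30) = (o - 1)*(o + 3)*(o^2 - 3*o - 10) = (o - 5)*(o - 1)*(o + 3)*(o + 2)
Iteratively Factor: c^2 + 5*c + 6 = (c + 3)*(c + 2)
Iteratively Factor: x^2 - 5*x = (x - 5)*(x)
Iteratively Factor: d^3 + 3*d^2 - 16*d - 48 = (d - 4)*(d^2 + 7*d + 12) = (d - 4)*(d + 4)*(d + 3)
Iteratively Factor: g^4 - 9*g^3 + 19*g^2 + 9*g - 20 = (g + 1)*(g^3 - 10*g^2 + 29*g - 20) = (g - 4)*(g + 1)*(g^2 - 6*g + 5) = (g - 4)*(g - 1)*(g + 1)*(g - 5)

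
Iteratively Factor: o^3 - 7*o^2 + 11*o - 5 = (o - 5)*(o^2 - 2*o + 1) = (o - 5)*(o - 1)*(o - 1)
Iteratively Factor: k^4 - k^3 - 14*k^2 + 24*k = (k)*(k^3 - k^2 - 14*k + 24) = k*(k + 4)*(k^2 - 5*k + 6) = k*(k - 3)*(k + 4)*(k - 2)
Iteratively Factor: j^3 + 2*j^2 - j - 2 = (j - 1)*(j^2 + 3*j + 2) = (j - 1)*(j + 2)*(j + 1)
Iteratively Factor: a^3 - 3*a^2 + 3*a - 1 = (a - 1)*(a^2 - 2*a + 1) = (a - 1)^2*(a - 1)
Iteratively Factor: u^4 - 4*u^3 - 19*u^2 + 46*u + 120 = (u - 5)*(u^3 + u^2 - 14*u - 24) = (u - 5)*(u + 2)*(u^2 - u - 12) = (u - 5)*(u + 2)*(u + 3)*(u - 4)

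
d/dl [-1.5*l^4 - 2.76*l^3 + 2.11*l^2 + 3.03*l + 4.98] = -6.0*l^3 - 8.28*l^2 + 4.22*l + 3.03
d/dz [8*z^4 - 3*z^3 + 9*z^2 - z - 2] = 32*z^3 - 9*z^2 + 18*z - 1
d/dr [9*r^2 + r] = 18*r + 1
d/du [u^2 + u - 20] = 2*u + 1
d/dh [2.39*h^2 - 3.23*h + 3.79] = 4.78*h - 3.23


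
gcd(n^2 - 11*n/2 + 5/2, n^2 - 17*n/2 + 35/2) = n - 5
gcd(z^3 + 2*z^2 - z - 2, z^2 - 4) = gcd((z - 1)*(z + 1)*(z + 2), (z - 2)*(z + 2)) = z + 2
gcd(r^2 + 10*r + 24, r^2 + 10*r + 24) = r^2 + 10*r + 24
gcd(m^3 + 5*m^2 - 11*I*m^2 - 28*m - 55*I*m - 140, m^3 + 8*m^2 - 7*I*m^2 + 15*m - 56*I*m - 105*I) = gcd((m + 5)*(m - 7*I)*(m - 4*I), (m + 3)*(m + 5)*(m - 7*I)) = m^2 + m*(5 - 7*I) - 35*I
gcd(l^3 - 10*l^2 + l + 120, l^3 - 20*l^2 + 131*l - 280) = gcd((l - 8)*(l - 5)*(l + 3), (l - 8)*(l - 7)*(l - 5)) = l^2 - 13*l + 40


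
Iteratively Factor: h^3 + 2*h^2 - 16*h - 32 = (h + 4)*(h^2 - 2*h - 8) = (h + 2)*(h + 4)*(h - 4)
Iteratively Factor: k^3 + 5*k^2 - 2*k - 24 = (k + 4)*(k^2 + k - 6) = (k - 2)*(k + 4)*(k + 3)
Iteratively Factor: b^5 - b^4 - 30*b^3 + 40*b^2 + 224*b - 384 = (b - 2)*(b^4 + b^3 - 28*b^2 - 16*b + 192) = (b - 3)*(b - 2)*(b^3 + 4*b^2 - 16*b - 64) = (b - 3)*(b - 2)*(b + 4)*(b^2 - 16) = (b - 3)*(b - 2)*(b + 4)^2*(b - 4)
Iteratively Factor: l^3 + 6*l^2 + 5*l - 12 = (l + 4)*(l^2 + 2*l - 3) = (l + 3)*(l + 4)*(l - 1)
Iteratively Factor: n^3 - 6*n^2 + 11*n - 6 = (n - 3)*(n^2 - 3*n + 2) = (n - 3)*(n - 1)*(n - 2)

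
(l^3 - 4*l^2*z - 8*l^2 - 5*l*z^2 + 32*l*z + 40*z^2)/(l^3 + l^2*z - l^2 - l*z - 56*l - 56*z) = (l - 5*z)/(l + 7)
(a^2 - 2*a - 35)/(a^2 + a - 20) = (a - 7)/(a - 4)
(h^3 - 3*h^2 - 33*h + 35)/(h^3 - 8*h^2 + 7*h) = (h + 5)/h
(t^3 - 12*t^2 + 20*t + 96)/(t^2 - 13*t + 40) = (t^2 - 4*t - 12)/(t - 5)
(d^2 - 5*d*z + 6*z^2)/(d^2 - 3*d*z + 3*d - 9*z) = (d - 2*z)/(d + 3)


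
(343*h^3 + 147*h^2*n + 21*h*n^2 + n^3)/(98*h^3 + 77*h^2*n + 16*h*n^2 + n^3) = (7*h + n)/(2*h + n)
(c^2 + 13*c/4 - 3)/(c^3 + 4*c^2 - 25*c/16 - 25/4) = 4*(4*c - 3)/(16*c^2 - 25)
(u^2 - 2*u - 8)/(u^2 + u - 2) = (u - 4)/(u - 1)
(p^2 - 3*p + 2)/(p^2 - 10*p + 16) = (p - 1)/(p - 8)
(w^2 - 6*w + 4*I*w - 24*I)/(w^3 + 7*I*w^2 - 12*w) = (w - 6)/(w*(w + 3*I))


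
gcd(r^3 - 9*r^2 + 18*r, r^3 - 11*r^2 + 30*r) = r^2 - 6*r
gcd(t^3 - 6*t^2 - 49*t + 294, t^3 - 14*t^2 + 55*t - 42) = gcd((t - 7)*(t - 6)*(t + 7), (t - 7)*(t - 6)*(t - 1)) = t^2 - 13*t + 42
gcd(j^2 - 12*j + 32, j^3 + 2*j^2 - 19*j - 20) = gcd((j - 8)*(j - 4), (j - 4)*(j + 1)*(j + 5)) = j - 4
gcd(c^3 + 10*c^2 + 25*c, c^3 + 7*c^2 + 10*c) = c^2 + 5*c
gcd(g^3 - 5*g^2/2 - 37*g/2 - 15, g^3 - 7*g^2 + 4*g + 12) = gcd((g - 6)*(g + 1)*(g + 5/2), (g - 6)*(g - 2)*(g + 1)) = g^2 - 5*g - 6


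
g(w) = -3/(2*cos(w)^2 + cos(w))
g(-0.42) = -1.16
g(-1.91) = 26.95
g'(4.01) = -101.88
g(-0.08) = -1.01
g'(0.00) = 0.00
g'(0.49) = -1.07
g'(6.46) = -0.31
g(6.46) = -1.03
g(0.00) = -1.00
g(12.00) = -1.32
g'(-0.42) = 0.85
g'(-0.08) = 0.13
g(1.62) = 67.65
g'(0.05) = -0.08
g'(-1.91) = -75.57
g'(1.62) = -1223.91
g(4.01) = -15.90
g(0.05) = -1.00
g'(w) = -3*(4*sin(w)*cos(w) + sin(w))/(2*cos(w)^2 + cos(w))^2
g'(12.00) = 1.37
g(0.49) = -1.23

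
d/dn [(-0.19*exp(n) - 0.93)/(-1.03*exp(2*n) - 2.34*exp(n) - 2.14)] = (-(0.19*exp(n) + 0.93)*(2.06*exp(n) + 2.34) + 0.1957*exp(2*n) + 0.4446*exp(n) + 0.4066)*exp(n)/(1.03*exp(2*n) + 2.34*exp(n) + 2.14)^2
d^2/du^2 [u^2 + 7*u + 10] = 2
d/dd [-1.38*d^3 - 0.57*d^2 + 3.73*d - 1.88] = -4.14*d^2 - 1.14*d + 3.73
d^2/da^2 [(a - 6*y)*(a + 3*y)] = 2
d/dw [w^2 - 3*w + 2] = 2*w - 3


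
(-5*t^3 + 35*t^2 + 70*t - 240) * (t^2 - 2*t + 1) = -5*t^5 + 45*t^4 - 5*t^3 - 345*t^2 + 550*t - 240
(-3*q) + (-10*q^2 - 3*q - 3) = -10*q^2 - 6*q - 3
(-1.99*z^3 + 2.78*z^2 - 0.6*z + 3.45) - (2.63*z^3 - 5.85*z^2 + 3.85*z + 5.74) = -4.62*z^3 + 8.63*z^2 - 4.45*z - 2.29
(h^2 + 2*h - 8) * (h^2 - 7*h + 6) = h^4 - 5*h^3 - 16*h^2 + 68*h - 48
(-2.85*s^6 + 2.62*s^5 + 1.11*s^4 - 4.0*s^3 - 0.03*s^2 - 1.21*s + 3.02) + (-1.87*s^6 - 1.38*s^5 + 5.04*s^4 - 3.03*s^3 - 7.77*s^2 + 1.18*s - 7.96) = -4.72*s^6 + 1.24*s^5 + 6.15*s^4 - 7.03*s^3 - 7.8*s^2 - 0.03*s - 4.94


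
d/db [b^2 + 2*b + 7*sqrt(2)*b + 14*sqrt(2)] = 2*b + 2 + 7*sqrt(2)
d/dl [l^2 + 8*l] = 2*l + 8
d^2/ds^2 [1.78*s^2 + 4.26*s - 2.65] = 3.56000000000000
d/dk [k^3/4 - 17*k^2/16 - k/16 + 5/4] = 3*k^2/4 - 17*k/8 - 1/16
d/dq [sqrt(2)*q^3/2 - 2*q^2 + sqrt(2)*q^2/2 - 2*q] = 3*sqrt(2)*q^2/2 - 4*q + sqrt(2)*q - 2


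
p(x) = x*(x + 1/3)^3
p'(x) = 3*x*(x + 1/3)^2 + (x + 1/3)^3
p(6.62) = 2225.55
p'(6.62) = 1296.39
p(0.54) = 0.36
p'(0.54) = 1.90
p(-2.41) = 21.58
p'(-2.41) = -40.14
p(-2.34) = 18.91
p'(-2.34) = -36.35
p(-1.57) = 2.97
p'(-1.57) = -9.09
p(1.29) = 5.52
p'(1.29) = 14.48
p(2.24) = 38.17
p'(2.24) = 61.54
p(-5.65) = 849.12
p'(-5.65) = -629.41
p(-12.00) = 19055.56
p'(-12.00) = -6487.96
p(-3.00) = 56.89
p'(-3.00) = -82.96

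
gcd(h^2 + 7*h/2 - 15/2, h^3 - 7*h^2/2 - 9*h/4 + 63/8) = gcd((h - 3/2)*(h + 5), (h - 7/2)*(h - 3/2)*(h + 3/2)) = h - 3/2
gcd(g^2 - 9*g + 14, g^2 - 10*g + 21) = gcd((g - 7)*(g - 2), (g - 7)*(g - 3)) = g - 7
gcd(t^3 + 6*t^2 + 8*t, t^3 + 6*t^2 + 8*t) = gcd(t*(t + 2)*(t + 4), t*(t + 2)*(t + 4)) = t^3 + 6*t^2 + 8*t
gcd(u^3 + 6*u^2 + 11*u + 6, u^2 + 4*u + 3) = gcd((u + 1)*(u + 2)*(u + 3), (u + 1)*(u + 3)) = u^2 + 4*u + 3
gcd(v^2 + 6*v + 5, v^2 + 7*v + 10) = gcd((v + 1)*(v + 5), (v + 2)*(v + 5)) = v + 5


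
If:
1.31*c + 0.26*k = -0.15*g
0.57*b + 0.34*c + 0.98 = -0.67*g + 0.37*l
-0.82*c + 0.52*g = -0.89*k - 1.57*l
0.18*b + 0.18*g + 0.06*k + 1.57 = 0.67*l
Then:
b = 12.3652319179241*l - 23.9473779874228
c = 0.283526041988515*l + 0.0232961190490904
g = 18.8986339885885 - 10.111314996258*l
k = 4.40491590166823*l - 11.0204346701638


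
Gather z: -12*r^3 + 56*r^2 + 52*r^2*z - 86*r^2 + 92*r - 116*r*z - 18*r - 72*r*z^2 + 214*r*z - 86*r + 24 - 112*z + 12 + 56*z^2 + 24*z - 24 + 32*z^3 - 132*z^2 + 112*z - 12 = -12*r^3 - 30*r^2 - 12*r + 32*z^3 + z^2*(-72*r - 76) + z*(52*r^2 + 98*r + 24)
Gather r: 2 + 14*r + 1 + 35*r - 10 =49*r - 7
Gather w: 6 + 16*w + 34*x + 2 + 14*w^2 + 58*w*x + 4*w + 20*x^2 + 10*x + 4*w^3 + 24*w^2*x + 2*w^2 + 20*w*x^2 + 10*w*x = 4*w^3 + w^2*(24*x + 16) + w*(20*x^2 + 68*x + 20) + 20*x^2 + 44*x + 8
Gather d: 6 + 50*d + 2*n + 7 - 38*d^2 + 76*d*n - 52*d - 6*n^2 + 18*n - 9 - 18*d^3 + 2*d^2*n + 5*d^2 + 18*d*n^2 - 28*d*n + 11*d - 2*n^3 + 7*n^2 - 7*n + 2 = -18*d^3 + d^2*(2*n - 33) + d*(18*n^2 + 48*n + 9) - 2*n^3 + n^2 + 13*n + 6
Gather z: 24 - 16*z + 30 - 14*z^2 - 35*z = -14*z^2 - 51*z + 54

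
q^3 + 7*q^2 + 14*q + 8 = (q + 1)*(q + 2)*(q + 4)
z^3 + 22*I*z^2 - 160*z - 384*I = (z + 6*I)*(z + 8*I)^2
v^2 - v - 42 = (v - 7)*(v + 6)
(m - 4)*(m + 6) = m^2 + 2*m - 24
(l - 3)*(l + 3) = l^2 - 9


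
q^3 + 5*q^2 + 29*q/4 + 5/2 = (q + 1/2)*(q + 2)*(q + 5/2)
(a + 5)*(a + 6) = a^2 + 11*a + 30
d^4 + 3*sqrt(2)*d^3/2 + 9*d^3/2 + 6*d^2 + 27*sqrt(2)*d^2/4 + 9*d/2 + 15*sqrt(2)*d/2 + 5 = (d + 2)*(d + 5/2)*(d + sqrt(2)/2)*(d + sqrt(2))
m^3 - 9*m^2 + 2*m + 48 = (m - 8)*(m - 3)*(m + 2)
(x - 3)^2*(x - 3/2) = x^3 - 15*x^2/2 + 18*x - 27/2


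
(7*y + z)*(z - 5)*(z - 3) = 7*y*z^2 - 56*y*z + 105*y + z^3 - 8*z^2 + 15*z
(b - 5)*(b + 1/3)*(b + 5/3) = b^3 - 3*b^2 - 85*b/9 - 25/9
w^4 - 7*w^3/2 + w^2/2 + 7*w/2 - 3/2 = (w - 3)*(w - 1)*(w - 1/2)*(w + 1)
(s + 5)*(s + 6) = s^2 + 11*s + 30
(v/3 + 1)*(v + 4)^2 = v^3/3 + 11*v^2/3 + 40*v/3 + 16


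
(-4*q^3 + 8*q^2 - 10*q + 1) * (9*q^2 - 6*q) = -36*q^5 + 96*q^4 - 138*q^3 + 69*q^2 - 6*q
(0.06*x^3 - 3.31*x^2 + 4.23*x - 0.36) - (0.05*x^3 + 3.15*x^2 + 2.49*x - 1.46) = 0.01*x^3 - 6.46*x^2 + 1.74*x + 1.1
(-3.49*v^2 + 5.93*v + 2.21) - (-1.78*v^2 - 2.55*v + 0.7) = -1.71*v^2 + 8.48*v + 1.51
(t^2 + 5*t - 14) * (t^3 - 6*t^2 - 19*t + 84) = t^5 - t^4 - 63*t^3 + 73*t^2 + 686*t - 1176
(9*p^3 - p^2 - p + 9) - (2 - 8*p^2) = 9*p^3 + 7*p^2 - p + 7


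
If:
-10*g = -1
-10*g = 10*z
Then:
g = 1/10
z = -1/10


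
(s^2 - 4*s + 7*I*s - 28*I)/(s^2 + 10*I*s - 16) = (s^2 + s*(-4 + 7*I) - 28*I)/(s^2 + 10*I*s - 16)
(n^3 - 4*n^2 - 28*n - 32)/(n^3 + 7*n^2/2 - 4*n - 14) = 2*(n^2 - 6*n - 16)/(2*n^2 + 3*n - 14)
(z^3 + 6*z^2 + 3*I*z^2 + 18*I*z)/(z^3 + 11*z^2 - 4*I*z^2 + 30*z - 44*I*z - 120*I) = z*(z + 3*I)/(z^2 + z*(5 - 4*I) - 20*I)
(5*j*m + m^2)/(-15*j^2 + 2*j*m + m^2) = -m/(3*j - m)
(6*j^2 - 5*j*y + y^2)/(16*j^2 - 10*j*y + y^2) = (-3*j + y)/(-8*j + y)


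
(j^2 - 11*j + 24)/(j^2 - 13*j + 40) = (j - 3)/(j - 5)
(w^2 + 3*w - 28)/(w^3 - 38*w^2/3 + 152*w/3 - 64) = 3*(w + 7)/(3*w^2 - 26*w + 48)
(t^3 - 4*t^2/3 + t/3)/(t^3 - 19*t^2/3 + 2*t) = (t - 1)/(t - 6)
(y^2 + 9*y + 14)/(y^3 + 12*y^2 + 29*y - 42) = (y + 2)/(y^2 + 5*y - 6)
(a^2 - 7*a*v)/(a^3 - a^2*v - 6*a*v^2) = (-a + 7*v)/(-a^2 + a*v + 6*v^2)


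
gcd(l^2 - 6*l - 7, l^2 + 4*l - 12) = 1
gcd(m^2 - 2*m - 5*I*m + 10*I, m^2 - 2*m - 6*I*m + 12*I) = m - 2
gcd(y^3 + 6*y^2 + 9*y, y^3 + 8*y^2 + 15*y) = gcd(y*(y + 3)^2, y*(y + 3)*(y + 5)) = y^2 + 3*y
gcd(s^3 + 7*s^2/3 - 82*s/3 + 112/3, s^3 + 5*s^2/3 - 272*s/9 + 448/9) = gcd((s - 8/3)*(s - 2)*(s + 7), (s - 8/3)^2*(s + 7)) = s^2 + 13*s/3 - 56/3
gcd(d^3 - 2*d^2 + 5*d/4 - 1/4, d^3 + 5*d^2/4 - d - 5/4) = d - 1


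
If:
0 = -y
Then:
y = 0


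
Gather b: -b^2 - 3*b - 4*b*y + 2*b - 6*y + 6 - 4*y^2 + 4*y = -b^2 + b*(-4*y - 1) - 4*y^2 - 2*y + 6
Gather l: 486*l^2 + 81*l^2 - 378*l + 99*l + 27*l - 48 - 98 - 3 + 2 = 567*l^2 - 252*l - 147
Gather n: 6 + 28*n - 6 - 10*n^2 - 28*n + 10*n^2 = 0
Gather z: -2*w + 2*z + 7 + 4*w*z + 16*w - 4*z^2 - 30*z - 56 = 14*w - 4*z^2 + z*(4*w - 28) - 49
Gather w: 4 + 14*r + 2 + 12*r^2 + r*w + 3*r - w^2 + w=12*r^2 + 17*r - w^2 + w*(r + 1) + 6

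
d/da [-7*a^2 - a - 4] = -14*a - 1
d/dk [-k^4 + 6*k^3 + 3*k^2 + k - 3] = -4*k^3 + 18*k^2 + 6*k + 1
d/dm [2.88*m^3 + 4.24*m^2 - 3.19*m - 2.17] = 8.64*m^2 + 8.48*m - 3.19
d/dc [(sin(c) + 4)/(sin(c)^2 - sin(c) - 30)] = (-8*sin(c) + cos(c)^2 - 27)*cos(c)/(sin(c) + cos(c)^2 + 29)^2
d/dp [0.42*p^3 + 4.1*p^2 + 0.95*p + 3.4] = 1.26*p^2 + 8.2*p + 0.95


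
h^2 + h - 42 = (h - 6)*(h + 7)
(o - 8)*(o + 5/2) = o^2 - 11*o/2 - 20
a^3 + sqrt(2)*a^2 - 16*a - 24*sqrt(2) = (a - 3*sqrt(2))*(a + 2*sqrt(2))^2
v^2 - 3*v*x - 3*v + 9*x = (v - 3)*(v - 3*x)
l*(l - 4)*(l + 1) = l^3 - 3*l^2 - 4*l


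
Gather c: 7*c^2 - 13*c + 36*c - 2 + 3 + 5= 7*c^2 + 23*c + 6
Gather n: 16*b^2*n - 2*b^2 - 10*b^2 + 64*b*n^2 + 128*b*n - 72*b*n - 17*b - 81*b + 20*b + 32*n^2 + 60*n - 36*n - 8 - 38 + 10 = -12*b^2 - 78*b + n^2*(64*b + 32) + n*(16*b^2 + 56*b + 24) - 36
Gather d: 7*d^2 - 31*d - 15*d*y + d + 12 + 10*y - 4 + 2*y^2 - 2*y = 7*d^2 + d*(-15*y - 30) + 2*y^2 + 8*y + 8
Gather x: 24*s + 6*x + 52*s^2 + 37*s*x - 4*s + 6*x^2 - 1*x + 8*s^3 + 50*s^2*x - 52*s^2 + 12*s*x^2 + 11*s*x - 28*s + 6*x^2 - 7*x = 8*s^3 - 8*s + x^2*(12*s + 12) + x*(50*s^2 + 48*s - 2)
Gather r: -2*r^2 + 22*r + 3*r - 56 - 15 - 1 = -2*r^2 + 25*r - 72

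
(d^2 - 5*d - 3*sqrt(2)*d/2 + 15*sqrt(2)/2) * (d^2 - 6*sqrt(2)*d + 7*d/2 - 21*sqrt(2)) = d^4 - 15*sqrt(2)*d^3/2 - 3*d^3/2 + d^2/2 + 45*sqrt(2)*d^2/4 - 27*d + 525*sqrt(2)*d/4 - 315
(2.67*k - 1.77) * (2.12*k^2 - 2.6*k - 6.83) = 5.6604*k^3 - 10.6944*k^2 - 13.6341*k + 12.0891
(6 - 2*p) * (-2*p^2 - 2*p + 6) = 4*p^3 - 8*p^2 - 24*p + 36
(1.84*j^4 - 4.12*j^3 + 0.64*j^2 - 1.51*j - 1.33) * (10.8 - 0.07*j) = -0.1288*j^5 + 20.1604*j^4 - 44.5408*j^3 + 7.0177*j^2 - 16.2149*j - 14.364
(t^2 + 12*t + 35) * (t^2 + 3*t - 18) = t^4 + 15*t^3 + 53*t^2 - 111*t - 630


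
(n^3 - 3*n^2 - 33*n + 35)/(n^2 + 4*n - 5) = n - 7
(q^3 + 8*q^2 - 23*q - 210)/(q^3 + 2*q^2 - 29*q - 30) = (q + 7)/(q + 1)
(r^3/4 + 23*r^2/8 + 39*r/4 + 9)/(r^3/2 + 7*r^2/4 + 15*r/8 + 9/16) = 2*(r^2 + 10*r + 24)/(4*r^2 + 8*r + 3)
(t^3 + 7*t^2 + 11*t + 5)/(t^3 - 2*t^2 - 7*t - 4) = (t + 5)/(t - 4)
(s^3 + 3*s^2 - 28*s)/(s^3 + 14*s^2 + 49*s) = (s - 4)/(s + 7)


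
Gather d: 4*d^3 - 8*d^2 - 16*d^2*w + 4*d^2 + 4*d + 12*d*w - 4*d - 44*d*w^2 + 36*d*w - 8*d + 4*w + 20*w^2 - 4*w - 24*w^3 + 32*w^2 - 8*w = 4*d^3 + d^2*(-16*w - 4) + d*(-44*w^2 + 48*w - 8) - 24*w^3 + 52*w^2 - 8*w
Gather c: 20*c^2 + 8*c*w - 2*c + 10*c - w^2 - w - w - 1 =20*c^2 + c*(8*w + 8) - w^2 - 2*w - 1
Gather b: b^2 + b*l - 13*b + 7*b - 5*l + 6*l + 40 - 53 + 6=b^2 + b*(l - 6) + l - 7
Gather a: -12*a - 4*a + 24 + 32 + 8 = 64 - 16*a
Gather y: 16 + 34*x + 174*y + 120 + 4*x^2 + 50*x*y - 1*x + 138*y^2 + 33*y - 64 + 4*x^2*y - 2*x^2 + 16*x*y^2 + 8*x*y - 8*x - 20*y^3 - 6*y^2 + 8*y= 2*x^2 + 25*x - 20*y^3 + y^2*(16*x + 132) + y*(4*x^2 + 58*x + 215) + 72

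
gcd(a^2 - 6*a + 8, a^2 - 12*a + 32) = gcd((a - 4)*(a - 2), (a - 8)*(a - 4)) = a - 4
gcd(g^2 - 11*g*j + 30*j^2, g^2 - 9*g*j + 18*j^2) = g - 6*j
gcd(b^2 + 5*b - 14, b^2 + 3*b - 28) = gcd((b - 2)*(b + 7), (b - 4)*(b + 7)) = b + 7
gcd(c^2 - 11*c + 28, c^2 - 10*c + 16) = 1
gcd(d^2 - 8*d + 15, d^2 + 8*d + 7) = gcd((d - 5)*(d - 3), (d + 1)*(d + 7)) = 1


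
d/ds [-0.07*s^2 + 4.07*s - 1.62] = 4.07 - 0.14*s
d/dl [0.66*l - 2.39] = 0.660000000000000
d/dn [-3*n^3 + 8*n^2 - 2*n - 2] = -9*n^2 + 16*n - 2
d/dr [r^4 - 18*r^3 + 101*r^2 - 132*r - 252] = 4*r^3 - 54*r^2 + 202*r - 132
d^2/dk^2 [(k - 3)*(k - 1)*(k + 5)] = 6*k + 2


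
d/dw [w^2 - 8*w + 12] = 2*w - 8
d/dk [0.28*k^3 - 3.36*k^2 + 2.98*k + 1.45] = 0.84*k^2 - 6.72*k + 2.98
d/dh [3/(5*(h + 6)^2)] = -6/(5*(h + 6)^3)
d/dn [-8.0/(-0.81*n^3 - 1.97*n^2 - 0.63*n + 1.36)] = (-19.44*n^2 - 31.52*n - 5.04)/(0.81*n^3 + 1.97*n^2 + 0.63*n - 1.36)^2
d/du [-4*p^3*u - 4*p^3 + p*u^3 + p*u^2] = p*(-4*p^2 + 3*u^2 + 2*u)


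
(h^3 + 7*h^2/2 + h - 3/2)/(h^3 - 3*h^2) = (h^3 + 7*h^2/2 + h - 3/2)/(h^2*(h - 3))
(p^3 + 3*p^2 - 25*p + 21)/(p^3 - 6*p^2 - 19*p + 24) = (p^2 + 4*p - 21)/(p^2 - 5*p - 24)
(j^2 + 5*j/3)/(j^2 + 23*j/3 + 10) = j/(j + 6)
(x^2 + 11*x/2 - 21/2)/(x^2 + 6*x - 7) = (x - 3/2)/(x - 1)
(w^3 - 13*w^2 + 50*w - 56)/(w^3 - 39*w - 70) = (w^2 - 6*w + 8)/(w^2 + 7*w + 10)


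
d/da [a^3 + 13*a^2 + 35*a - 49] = 3*a^2 + 26*a + 35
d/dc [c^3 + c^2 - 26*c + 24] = 3*c^2 + 2*c - 26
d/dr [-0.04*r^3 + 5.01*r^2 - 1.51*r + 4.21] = -0.12*r^2 + 10.02*r - 1.51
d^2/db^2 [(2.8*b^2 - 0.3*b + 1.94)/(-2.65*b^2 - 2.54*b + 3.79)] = (41.9071*b^3 - 250.4727*b^2 - 60.27054*b - 138.663988)/(18.609625*b^6 + 53.51145*b^5 - 28.555605*b^4 - 136.675876*b^3 + 40.839903*b^2 + 109.454442*b - 54.439939)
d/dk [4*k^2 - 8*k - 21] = 8*k - 8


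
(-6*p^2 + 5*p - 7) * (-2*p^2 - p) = 12*p^4 - 4*p^3 + 9*p^2 + 7*p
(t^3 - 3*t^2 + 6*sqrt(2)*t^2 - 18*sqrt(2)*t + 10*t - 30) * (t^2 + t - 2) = t^5 - 2*t^4 + 6*sqrt(2)*t^4 - 12*sqrt(2)*t^3 + 5*t^3 - 30*sqrt(2)*t^2 - 14*t^2 - 50*t + 36*sqrt(2)*t + 60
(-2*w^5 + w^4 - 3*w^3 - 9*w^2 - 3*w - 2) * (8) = -16*w^5 + 8*w^4 - 24*w^3 - 72*w^2 - 24*w - 16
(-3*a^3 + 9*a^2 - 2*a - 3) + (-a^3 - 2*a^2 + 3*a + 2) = -4*a^3 + 7*a^2 + a - 1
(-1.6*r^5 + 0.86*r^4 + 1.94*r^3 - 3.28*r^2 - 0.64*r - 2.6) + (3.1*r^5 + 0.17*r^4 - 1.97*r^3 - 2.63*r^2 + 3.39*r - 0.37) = 1.5*r^5 + 1.03*r^4 - 0.03*r^3 - 5.91*r^2 + 2.75*r - 2.97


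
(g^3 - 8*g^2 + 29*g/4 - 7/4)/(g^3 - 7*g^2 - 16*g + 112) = (g^2 - g + 1/4)/(g^2 - 16)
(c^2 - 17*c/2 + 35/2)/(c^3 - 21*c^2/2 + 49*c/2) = (c - 5)/(c*(c - 7))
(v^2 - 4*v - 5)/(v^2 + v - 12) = (v^2 - 4*v - 5)/(v^2 + v - 12)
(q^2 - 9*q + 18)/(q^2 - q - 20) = (-q^2 + 9*q - 18)/(-q^2 + q + 20)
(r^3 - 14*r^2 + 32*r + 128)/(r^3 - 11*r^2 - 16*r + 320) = (r + 2)/(r + 5)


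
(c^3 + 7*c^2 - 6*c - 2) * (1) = c^3 + 7*c^2 - 6*c - 2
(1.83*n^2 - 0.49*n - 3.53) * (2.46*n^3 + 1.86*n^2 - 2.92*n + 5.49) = 4.5018*n^5 + 2.1984*n^4 - 14.9388*n^3 + 4.9117*n^2 + 7.6175*n - 19.3797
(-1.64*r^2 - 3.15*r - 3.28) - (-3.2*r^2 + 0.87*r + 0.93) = 1.56*r^2 - 4.02*r - 4.21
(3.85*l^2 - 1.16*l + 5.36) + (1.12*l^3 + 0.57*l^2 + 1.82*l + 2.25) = 1.12*l^3 + 4.42*l^2 + 0.66*l + 7.61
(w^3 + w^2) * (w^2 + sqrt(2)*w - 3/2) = w^5 + w^4 + sqrt(2)*w^4 - 3*w^3/2 + sqrt(2)*w^3 - 3*w^2/2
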